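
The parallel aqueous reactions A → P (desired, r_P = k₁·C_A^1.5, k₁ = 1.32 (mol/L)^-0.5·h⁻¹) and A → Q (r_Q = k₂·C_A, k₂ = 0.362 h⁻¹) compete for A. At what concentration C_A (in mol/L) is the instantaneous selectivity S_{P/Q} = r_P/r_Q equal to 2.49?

S_{P/Q} = (k₁/k₂)·C_A^0.5 ⇒ C_A = (S·k₂/k₁)^(2).
= (2.49×0.362/1.32)^(2) = (0.6829)^(2) = 0.466 mol/L.

0.466 mol/L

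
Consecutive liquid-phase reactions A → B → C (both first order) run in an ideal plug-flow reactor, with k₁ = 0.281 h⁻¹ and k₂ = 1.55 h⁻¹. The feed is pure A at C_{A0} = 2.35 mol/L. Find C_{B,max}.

Evaluating C_B at τ_opt = ln(k₂/k₁)/(k₂−k₁) gives C_{B,max}/C_{A0} = (k₁/k₂)^[k₂/(k₂−k₁)].
= (0.281/1.55)^(1.55/(1.55−0.281)) = (0.1813)^(1.221) = 0.1242.
C_{B,max} = 0.1242×2.35 = 0.292 mol/L.

0.292 mol/L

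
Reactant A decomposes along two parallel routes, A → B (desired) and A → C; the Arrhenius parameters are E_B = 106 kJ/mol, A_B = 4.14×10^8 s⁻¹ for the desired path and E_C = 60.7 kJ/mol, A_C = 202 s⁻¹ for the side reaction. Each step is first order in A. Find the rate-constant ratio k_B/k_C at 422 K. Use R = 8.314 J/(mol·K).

5.06

Since both paths have the same order in A, the concentration cancels and S_{B/C} = k_B/k_C = (A_B/A_C)·exp[(E_C−E_B)/(RT)].
(E_C−E_B)/(RT) = (60.7−106)×10³/(8.314×422) = -45300/3509 = -12.91.
k_B/k_C = (4.14×10^8/202)·exp(-12.91) = 2.050×10^6 × 2.470×10^-6 = 5.06.
Since E_B > E_C, raising the temperature improves selectivity toward B.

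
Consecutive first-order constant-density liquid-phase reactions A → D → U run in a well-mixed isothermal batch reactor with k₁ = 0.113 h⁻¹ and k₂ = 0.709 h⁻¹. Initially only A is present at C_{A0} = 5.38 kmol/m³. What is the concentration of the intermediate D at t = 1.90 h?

0.558 kmol/m³

Solving the coupled first-order balances gives C_D(t) = [k₁/(k₂−k₁)]·C_{A0}·(e^(−k₁t) − e^(−k₂t)).
e^(−k₁t) = e^(−0.113×1.90) = e^(−0.2147) = 0.8068; e^(−k₂t) = e^(−1.347) = 0.2600.
C_D = 0.113×5.38/(0.709−0.113) × (0.8068−0.2600) = 1.020×0.5468 = 0.5577 kmol/m³.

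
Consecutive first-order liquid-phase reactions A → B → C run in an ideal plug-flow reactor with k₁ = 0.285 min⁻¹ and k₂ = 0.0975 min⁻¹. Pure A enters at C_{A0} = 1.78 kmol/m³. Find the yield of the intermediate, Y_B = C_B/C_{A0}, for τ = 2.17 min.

0.411

The intermediate concentration in a first-order A→B→C sequence is C_B = k₁C_{A0}(e^(−k₁τ) − e^(−k₂τ))/(k₂−k₁).
e^(−k₁τ) = e^(−0.285×2.17) = e^(−0.6184) = 0.5388; e^(−k₂τ) = e^(−0.2116) = 0.8093.
C_B = 0.285×1.78/(0.0975−0.285) × (0.5388−0.8093) = (-2.706)×(-0.2705) = 0.7319 kmol/m³.
Y_B = C_B/C_{A0} = 0.7319/1.78 = 0.411.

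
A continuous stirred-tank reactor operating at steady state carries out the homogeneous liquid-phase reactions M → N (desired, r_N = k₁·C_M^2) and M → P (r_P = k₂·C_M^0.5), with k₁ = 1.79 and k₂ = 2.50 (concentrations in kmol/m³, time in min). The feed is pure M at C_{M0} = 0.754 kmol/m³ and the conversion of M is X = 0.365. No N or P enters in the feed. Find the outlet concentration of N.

0.0528 kmol/m³

Exit C_M = C_{M0}(1−X) = 0.754×0.635 = 0.4788 kmol/m³.
In a CSTR the entire volume is at exit conditions, so r_N = 1.79×0.4788^2 = 0.4103 and r_P = 2.50×0.4788^0.5 = 1.730.
Fraction of consumed M going to N: r_N/(r_N+r_P) = 0.1917.
C_N = 0.1917·C_{M0}·X = 0.1917×0.754×0.365 = 0.0528 kmol/m³.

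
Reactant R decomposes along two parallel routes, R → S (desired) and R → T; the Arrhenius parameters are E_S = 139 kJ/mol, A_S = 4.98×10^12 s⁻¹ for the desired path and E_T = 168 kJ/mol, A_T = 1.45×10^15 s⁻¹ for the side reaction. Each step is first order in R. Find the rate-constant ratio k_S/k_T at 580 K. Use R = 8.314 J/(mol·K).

1.41

With equal orders, S_{S/T} = k_S/k_T = (A_S/A_T)·exp[(E_T−E_S)/(RT)].
(E_T−E_S)/(RT) = (168−139)×10³/(8.314×580) = 29000/4822 = 6.014.
k_S/k_T = (4.98×10^12/1.45×10^15)·exp(6.014) = 0.003434 × 409.1 = 1.41.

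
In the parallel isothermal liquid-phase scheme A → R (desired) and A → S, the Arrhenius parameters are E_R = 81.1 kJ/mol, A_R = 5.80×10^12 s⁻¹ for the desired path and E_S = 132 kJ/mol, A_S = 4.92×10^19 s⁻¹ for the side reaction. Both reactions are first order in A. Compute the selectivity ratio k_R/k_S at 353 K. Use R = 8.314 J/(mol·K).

With equal orders, S_{R/S} = k_R/k_S = (A_R/A_S)·exp[(E_S−E_R)/(RT)].
(E_S−E_R)/(RT) = (132−81.1)×10³/(8.314×353) = 50900/2935 = 17.34.
k_R/k_S = (5.80×10^12/4.92×10^19)·exp(17.34) = 1.179×10^-7 × 3.405×10^7 = 4.01.
Since E_R < E_S, lowering the temperature improves selectivity toward R.

4.01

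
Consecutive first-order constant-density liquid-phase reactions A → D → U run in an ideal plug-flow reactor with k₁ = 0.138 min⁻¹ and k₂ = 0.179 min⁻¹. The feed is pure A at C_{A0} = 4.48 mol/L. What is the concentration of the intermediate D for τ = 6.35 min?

1.44 mol/L

Solving the coupled first-order balances gives C_D(τ) = [k₁/(k₂−k₁)]·C_{A0}·(e^(−k₁τ) − e^(−k₂τ)).
e^(−k₁τ) = e^(−0.138×6.35) = e^(−0.8763) = 0.4163; e^(−k₂τ) = e^(−1.137) = 0.3209.
C_D = 0.138×4.48/(0.179−0.138) × (0.4163−0.3209) = 15.08×0.09543 = 1.439 mol/L.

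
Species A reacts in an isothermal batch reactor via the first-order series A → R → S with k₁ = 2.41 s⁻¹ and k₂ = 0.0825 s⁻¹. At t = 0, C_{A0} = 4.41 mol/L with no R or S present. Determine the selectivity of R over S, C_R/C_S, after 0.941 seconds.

The intermediate concentration in a first-order A→B→C sequence is C_R = k₁C_{A0}(e^(−k₁t) − e^(−k₂t))/(k₂−k₁).
e^(−k₁t) = e^(−2.41×0.941) = e^(−2.268) = 0.1035; e^(−k₂t) = e^(−0.07763) = 0.9253.
C_R = 2.41×4.41/(0.0825−2.41) × (0.1035−0.9253) = (-4.566)×(-0.8218) = 3.752 mol/L.
C_A = C_{A0}e^(−k₁t) = 0.4566 mol/L, so C_S = C_{A0}−C_A−C_R = 0.2010 mol/L; C_R/C_S = 18.7.

18.7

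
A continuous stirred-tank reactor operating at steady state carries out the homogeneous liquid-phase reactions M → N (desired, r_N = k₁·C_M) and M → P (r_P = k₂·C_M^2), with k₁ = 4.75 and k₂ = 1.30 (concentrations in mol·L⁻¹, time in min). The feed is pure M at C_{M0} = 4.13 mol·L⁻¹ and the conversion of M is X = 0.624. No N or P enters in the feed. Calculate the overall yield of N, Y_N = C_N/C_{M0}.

Exit C_M = C_{M0}(1−X) = 4.13×0.376 = 1.553 mol·L⁻¹.
In a CSTR the entire volume is at exit conditions, so r_N = 4.75×1.553 = 7.376 and r_P = 1.30×1.553^2 = 3.135.
Fraction of consumed M going to N: r_N/(r_N+r_P) = 0.7018.
C_N = 0.7018·C_{M0}·X = 0.7018×4.13×0.624 = 1.81 mol·L⁻¹; Y_N = C_N/C_{M0} = 0.438.

0.438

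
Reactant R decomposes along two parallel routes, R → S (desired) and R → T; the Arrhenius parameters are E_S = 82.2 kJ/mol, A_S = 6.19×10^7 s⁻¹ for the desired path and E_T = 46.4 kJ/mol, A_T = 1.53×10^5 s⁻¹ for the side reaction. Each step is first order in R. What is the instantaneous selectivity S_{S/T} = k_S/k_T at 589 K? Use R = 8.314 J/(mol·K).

With equal orders, S_{S/T} = k_S/k_T = (A_S/A_T)·exp[(E_T−E_S)/(RT)].
(E_T−E_S)/(RT) = (46.4−82.2)×10³/(8.314×589) = -35800/4897 = -7.311.
k_S/k_T = (6.19×10^7/1.53×10^5)·exp(-7.311) = 404.6 × 6.684×10^-4 = 0.270.

0.270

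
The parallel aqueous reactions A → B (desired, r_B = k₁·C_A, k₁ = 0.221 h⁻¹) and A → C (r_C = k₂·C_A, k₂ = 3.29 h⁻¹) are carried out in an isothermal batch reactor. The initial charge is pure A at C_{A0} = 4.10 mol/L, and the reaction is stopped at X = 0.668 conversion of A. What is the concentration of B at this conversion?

C_A = C_{A0}(1−X) = 1.361 mol/L.
Both paths are first order in A, so the instantaneous fraction to B is constant: dC_B/d(−C_A) = k₁/(k₁+k₂) = 0.06295.
C_B = 0.06295·(C_{A0}−C_A) = 0.06295×2.739 = 0.172 mol/L.

0.172 mol/L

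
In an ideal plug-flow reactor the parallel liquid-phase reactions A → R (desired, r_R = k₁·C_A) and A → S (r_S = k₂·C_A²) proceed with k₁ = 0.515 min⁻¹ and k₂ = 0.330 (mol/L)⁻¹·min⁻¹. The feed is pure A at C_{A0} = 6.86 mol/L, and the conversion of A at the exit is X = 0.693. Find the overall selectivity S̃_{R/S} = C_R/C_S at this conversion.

C_A = C_{A0}(1−X) = 2.106 mol/L.
Along a PFR/batch, dC_R/dC_A = −r_R/(r_R+r_S) = −k₁/(k₁+k₂·C_A).
Integrating from C_{A0} to C_A: C_R = (0.515/0.330)·ln[(0.515+0.330·6.86)/(0.515+0.330·2.11)] = 1.561·ln(2.779/1.210) = 1.298 mol/L.
C_S = (C_{A0}−C_A)−C_R = 3.456 mol/L; S̃_{R/S} = 1.298/3.456 = 0.375.

0.375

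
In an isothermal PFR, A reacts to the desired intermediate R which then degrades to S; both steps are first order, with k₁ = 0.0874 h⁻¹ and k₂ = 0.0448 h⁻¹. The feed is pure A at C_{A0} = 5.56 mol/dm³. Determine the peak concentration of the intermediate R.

2.75 mol/dm³

Evaluating C_R at τ_opt = ln(k₂/k₁)/(k₂−k₁) gives C_{R,max}/C_{A0} = (k₁/k₂)^[k₂/(k₂−k₁)].
= (0.0874/0.0448)^(0.0448/(0.0448−0.0874)) = (1.951)^(-1.052) = 0.4952.
C_{R,max} = 0.4952×5.56 = 2.75 mol/dm³.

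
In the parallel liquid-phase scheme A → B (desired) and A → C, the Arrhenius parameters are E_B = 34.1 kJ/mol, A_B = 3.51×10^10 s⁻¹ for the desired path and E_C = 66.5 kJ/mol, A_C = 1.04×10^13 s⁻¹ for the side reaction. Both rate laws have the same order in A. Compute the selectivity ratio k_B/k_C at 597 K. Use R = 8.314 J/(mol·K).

Since both paths have the same order in A, the concentration cancels and S_{B/C} = k_B/k_C = (A_B/A_C)·exp[(E_C−E_B)/(RT)].
(E_C−E_B)/(RT) = (66.5−34.1)×10³/(8.314×597) = 32400/4963 = 6.528.
k_B/k_C = (3.51×10^10/1.04×10^13)·exp(6.528) = 0.003375 × 683.8 = 2.31.
Since E_B < E_C, lowering the temperature improves selectivity toward B.

2.31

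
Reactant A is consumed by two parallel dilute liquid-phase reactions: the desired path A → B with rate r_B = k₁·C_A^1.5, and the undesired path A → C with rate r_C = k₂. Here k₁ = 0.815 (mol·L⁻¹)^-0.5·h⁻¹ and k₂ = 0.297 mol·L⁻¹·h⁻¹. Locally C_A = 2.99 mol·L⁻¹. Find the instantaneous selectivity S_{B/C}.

S_{B/C} = r_B/r_C = (k₁·C_A^1.5)/(k₂) = (k₁/k₂)·C_A^1.5.
= (0.815×2.990^1.5) / (0.297) = 4.214/0.2970 = 14.2.

14.2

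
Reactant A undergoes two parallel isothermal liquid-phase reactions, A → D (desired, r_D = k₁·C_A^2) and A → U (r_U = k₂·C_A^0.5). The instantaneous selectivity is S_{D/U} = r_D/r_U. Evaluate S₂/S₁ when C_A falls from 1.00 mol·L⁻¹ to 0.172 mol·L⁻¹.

0.0713

S_{D/U} = (k₁/k₂)·C_A^1.5, so S₂/S₁ = (C_{A,2}/C_{A,1})^1.5.
= (0.172/1.00)^1.5 = (0.1720)^1.5 = 0.0713.
Selectivity toward D falls as C_A falls — high-concentration operation is favoured.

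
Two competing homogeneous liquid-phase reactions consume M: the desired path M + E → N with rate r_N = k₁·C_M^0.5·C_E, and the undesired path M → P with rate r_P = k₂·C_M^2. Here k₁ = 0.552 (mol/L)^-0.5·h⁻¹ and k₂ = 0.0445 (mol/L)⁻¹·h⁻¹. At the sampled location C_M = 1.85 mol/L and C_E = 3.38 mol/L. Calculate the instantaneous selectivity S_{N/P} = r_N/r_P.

S_{N/P} = r_N/r_P = (k₁·C_M^0.5·C_E)/(k₂·C_M^2) = (k₁/k₂)·C_M^-1.5·C_E.
= (0.552×1.850^0.5×3.380) / (0.0445×1.850^2) = 2.538/0.1523 = 16.7.

16.7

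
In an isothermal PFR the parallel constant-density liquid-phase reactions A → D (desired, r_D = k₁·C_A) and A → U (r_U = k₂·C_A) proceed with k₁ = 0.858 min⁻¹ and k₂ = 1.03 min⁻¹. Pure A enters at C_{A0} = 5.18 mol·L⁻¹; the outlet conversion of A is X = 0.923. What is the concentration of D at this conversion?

2.17 mol·L⁻¹

C_A = C_{A0}(1−X) = 0.3989 mol·L⁻¹.
Both paths are first order in A, so the instantaneous fraction to D is constant: dC_D/d(−C_A) = k₁/(k₁+k₂) = 0.4544.
C_D = 0.4544·(C_{A0}−C_A) = 0.4544×4.781 = 2.17 mol·L⁻¹.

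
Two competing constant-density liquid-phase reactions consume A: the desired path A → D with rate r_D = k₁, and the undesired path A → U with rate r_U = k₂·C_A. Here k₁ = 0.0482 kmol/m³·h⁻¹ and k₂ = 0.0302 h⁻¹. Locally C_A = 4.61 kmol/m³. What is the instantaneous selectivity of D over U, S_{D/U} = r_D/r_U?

S_{D/U} = r_D/r_U = (k₁)/(k₂·C_A) = (k₁/k₂)·C_A⁻¹.
= (0.0482) / (0.0302×4.610) = 0.04820/0.1392 = 0.346.

0.346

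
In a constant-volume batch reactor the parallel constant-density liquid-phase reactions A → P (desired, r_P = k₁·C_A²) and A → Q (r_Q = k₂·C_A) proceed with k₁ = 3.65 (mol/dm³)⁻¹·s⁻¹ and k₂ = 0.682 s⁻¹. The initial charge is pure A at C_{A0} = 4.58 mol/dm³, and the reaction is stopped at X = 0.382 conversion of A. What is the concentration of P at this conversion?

1.66 mol/dm³

C_A = C_{A0}(1−X) = 2.830 mol/dm³.
Along a PFR/batch, dC_Q/dC_A = −r_Q/(r_P+r_Q) = −k₂/(k₂+k₁·C_A).
Integrating from C_{A0} to C_A: C_Q = (0.682/3.65)·ln[(0.682+3.65·4.58)/(0.682+3.65·2.83)] = 0.1868·ln(17.40/11.01) = 0.08545 mol/dm³.
Then C_P = (C_{A0}−C_A) − C_Q = 1.750 − 0.08545 = 1.664 mol/dm³.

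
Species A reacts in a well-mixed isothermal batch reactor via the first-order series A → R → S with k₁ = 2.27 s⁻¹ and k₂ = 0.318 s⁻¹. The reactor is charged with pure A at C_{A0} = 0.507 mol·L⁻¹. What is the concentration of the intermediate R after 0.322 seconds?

The intermediate concentration in a first-order A→B→C sequence is C_R = k₁C_{A0}(e^(−k₁t) − e^(−k₂t))/(k₂−k₁).
e^(−k₁t) = e^(−2.27×0.322) = e^(−0.7309) = 0.4815; e^(−k₂t) = e^(−0.1024) = 0.9027.
C_R = 2.27×0.507/(0.318−2.27) × (0.4815−0.9027) = (-0.5896)×(-0.4212) = 0.2483 mol·L⁻¹.

0.248 mol·L⁻¹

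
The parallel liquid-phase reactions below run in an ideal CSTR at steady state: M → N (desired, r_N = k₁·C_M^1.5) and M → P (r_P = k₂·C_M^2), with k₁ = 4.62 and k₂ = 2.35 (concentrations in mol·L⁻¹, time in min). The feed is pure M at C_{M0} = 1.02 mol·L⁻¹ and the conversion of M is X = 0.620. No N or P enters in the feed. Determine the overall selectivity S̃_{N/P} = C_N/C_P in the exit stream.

Exit C_M = C_{M0}(1−X) = 1.02×0.380 = 0.3876 mol·L⁻¹.
In a CSTR the entire volume is at exit conditions, so r_N = 4.62×0.3876^1.5 = 1.115 and r_P = 2.35×0.3876^2 = 0.3530.
Overall selectivity = C_N/C_P = r_Nτ/(r_Pτ) = r_N/r_P = 3.16.

3.16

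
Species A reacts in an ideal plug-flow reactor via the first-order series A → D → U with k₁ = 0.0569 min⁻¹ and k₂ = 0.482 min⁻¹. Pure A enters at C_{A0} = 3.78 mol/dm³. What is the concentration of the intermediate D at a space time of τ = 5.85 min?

The intermediate concentration in a first-order A→B→C sequence is C_D = k₁C_{A0}(e^(−k₁τ) − e^(−k₂τ))/(k₂−k₁).
e^(−k₁τ) = e^(−0.0569×5.85) = e^(−0.3329) = 0.7169; e^(−k₂τ) = e^(−2.820) = 0.05962.
C_D = 0.0569×3.78/(0.482−0.0569) × (0.7169−0.05962) = 0.5060×0.6572 = 0.3325 mol/dm³.

0.333 mol/dm³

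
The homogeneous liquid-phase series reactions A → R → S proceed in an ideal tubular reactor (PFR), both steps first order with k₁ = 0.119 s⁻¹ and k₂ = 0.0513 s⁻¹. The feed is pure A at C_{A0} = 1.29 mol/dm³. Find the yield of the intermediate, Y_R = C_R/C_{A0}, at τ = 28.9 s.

The intermediate concentration in a first-order A→B→C sequence is C_R = k₁C_{A0}(e^(−k₁τ) − e^(−k₂τ))/(k₂−k₁).
e^(−k₁τ) = e^(−0.119×28.9) = e^(−3.439) = 0.03209; e^(−k₂τ) = e^(−1.483) = 0.2271.
C_R = 0.119×1.29/(0.0513−0.119) × (0.03209−0.2271) = (-2.268)×(-0.1950) = 0.4421 mol/dm³.
Y_R = C_R/C_{A0} = 0.4421/1.29 = 0.343.

0.343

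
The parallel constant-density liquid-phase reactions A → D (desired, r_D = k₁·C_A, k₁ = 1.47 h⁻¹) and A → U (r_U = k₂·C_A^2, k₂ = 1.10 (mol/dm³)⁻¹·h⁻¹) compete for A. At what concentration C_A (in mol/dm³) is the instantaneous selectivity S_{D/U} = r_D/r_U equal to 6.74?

0.198 mol/dm³

S_{D/U} = (k₁/k₂)·C_A⁻¹ ⇒ C_A = (S·k₂/k₁)^(-1).
= (6.74×1.10/1.47)^(-1) = (5.044)^(-1) = 0.198 mol/dm³.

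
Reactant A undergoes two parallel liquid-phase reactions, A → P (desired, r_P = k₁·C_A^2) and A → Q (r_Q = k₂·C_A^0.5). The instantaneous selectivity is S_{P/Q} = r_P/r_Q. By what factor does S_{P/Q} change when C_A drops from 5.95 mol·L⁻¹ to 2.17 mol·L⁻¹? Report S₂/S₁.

S_{P/Q} = (k₁/k₂)·C_A^1.5, so S₂/S₁ = (C_{A,2}/C_{A,1})^1.5.
= (2.17/5.95)^1.5 = (0.3647)^1.5 = 0.220.

0.220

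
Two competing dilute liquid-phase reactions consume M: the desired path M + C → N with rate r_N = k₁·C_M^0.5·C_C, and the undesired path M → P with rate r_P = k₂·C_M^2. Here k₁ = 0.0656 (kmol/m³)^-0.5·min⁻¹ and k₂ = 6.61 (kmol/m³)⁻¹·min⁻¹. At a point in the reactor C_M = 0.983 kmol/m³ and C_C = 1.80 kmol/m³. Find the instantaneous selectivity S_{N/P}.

S_{N/P} = r_N/r_P = (k₁·C_M^0.5·C_C)/(k₂·C_M^2) = (k₁/k₂)·C_M^-1.5·C_C.
= (0.0656×0.9830^0.5×1.800) / (6.61×0.9830^2) = 0.1171/6.387 = 0.0183.
The undesired path is higher order in M, so low C_M (CSTR or dilute feed) favours N.

0.0183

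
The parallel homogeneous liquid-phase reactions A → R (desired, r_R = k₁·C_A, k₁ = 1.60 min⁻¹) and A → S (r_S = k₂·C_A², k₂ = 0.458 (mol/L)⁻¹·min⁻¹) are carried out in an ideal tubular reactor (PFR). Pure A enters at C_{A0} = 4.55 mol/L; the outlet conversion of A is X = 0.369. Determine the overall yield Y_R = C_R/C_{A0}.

0.180

C_A = C_{A0}(1−X) = 2.871 mol/L.
Along a PFR/batch, dC_R/dC_A = −r_R/(r_R+r_S) = −k₁/(k₁+k₂·C_A).
Integrating from C_{A0} to C_A: C_R = (1.60/0.458)·ln[(1.60+0.458·4.55)/(1.60+0.458·2.87)] = 3.493·ln(3.684/2.915) = 0.8179 mol/L.
Y_R = C_R/C_{A0} = 0.8179/4.55 = 0.180.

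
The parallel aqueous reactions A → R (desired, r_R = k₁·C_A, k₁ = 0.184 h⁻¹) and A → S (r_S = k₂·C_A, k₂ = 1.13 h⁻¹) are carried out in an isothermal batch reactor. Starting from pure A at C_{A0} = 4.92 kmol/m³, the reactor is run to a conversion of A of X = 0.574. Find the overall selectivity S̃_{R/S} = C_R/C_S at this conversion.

0.163

C_A = C_{A0}(1−X) = 2.096 kmol/m³.
Both paths are first order in A, so the instantaneous fraction to R is constant: dC_R/d(−C_A) = k₁/(k₁+k₂) = 0.1400.
C_R = 0.1400·(C_{A0}−C_A) = 0.1400×2.824 = 0.395 kmol/m³.
C_S = (C_{A0}−C_A)−C_R = 2.429 kmol/m³; S̃_{R/S} = 0.3955/2.429 = 0.163.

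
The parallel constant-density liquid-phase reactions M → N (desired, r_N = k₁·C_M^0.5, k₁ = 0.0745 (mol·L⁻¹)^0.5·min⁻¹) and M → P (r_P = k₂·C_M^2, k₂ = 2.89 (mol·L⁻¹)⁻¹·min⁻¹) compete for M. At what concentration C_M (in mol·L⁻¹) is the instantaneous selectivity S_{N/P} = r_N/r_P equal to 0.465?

0.145 mol·L⁻¹

S_{N/P} = (k₁/k₂)·C_M^-1.5 ⇒ C_M = (S·k₂/k₁)^(1/(-1.5)).
= (0.465×2.89/0.0745)^(-0.6667) = (18.04)^(-0.6667) = 0.145 mol·L⁻¹.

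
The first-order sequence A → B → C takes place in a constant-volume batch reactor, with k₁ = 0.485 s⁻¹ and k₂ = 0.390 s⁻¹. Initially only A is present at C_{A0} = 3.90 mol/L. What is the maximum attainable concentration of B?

For a first-order series the maximum intermediate yield is C_{B,max}/C_{A0} = (k₁/k₂)^[k₂/(k₂−k₁)].
= (0.485/0.390)^(0.390/(0.390−0.485)) = (1.244)^(-4.105) = 0.4086.
C_{B,max} = 0.4086×3.90 = 1.59 mol/L.

1.59 mol/L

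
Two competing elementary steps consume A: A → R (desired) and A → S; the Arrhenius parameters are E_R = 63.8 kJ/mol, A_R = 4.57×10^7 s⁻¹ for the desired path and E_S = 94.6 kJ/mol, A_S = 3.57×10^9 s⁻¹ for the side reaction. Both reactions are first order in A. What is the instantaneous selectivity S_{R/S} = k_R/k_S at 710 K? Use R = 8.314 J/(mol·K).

2.36

With equal orders, S_{R/S} = k_R/k_S = (A_R/A_S)·exp[(E_S−E_R)/(RT)].
(E_S−E_R)/(RT) = (94.6−63.8)×10³/(8.314×710) = 30800/5903 = 5.218.
k_R/k_S = (4.57×10^7/3.57×10^9)·exp(5.218) = 0.01280 × 184.5 = 2.36.
Since E_R < E_S, lowering the temperature improves selectivity toward R.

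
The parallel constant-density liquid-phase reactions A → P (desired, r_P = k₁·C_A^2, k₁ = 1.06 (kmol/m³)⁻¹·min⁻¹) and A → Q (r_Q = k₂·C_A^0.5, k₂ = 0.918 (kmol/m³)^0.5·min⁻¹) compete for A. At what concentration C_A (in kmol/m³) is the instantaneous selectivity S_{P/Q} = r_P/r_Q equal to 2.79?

S_{P/Q} = (k₁/k₂)·C_A^1.5 ⇒ C_A = (S·k₂/k₁)^(1/1.5).
= (2.79×0.918/1.06)^(0.6667) = (2.416)^(0.6667) = 1.80 kmol/m³.

1.80 kmol/m³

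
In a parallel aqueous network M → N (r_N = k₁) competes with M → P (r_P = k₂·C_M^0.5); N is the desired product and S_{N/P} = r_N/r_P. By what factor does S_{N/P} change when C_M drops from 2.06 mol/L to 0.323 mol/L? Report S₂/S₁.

S_{N/P} = (k₁/k₂)·C_M^-0.5, so S₂/S₁ = (C_{M,2}/C_{M,1})^-0.5.
= (0.323/2.06)^(-0.5) = (0.1568)^(-0.5) = 2.53.
Selectivity toward N rises as C_M falls — low-concentration operation is favoured.

2.53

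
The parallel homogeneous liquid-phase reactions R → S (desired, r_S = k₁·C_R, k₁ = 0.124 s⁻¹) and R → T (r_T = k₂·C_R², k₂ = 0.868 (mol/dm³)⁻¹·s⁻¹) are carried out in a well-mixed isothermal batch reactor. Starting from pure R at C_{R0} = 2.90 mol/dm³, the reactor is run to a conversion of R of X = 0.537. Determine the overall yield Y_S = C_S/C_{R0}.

0.0353

C_R = C_{R0}(1−X) = 1.343 mol/dm³.
Along a PFR/batch, dC_S/dC_R = −r_S/(r_S+r_T) = −k₁/(k₁+k₂·C_R).
Integrating from C_{R0} to C_R: C_S = (0.124/0.868)·ln[(0.124+0.868·2.90)/(0.124+0.868·1.34)] = 0.1429·ln(2.641/1.289) = 0.1024 mol/dm³.
Y_S = C_S/C_{R0} = 0.1024/2.90 = 0.0353.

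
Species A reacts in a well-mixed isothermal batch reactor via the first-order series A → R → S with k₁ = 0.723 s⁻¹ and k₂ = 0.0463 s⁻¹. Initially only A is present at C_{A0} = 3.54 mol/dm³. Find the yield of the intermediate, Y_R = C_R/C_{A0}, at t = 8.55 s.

Solving the coupled first-order balances gives C_R(t) = [k₁/(k₂−k₁)]·C_{A0}·(e^(−k₁t) − e^(−k₂t)).
e^(−k₁t) = e^(−0.723×8.55) = e^(−6.182) = 0.002067; e^(−k₂t) = e^(−0.3959) = 0.6731.
C_R = 0.723×3.54/(0.0463−0.723) × (0.002067−0.6731) = (-3.782)×(-0.6710) = 2.538 mol/dm³.
Y_R = C_R/C_{A0} = 2.538/3.54 = 0.717.

0.717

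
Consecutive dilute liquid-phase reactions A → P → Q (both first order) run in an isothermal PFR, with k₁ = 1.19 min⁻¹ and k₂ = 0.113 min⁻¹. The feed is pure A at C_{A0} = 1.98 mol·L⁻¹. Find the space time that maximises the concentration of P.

2.19 min

The intermediate peaks when r₁ = r₂, i.e. k₁e^(−k₁τ) = k₂e^(−k₂τ), giving τ_opt = ln(k₂/k₁)/(k₂−k₁).
= ln(0.113/1.19)/(0.113−1.19) = ln(0.09496)/-1.077 = -2.354/-1.077 = 2.19 min.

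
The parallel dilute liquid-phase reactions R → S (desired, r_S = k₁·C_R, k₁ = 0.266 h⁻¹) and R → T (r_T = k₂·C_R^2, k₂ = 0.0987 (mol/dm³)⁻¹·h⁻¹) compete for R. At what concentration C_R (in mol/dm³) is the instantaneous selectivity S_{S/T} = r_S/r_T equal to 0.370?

7.28 mol/dm³

S_{S/T} = (k₁/k₂)·C_R⁻¹ ⇒ C_R = (S·k₂/k₁)^(-1).
= (0.370×0.0987/0.266)^(-1) = (0.1373)^(-1) = 7.28 mol/dm³.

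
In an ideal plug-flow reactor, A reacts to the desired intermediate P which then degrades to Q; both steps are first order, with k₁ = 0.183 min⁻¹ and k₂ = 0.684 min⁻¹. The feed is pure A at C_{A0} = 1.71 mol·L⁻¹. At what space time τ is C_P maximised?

2.63 min

The intermediate peaks when r₁ = r₂, i.e. k₁e^(−k₁τ) = k₂e^(−k₂τ), giving τ_opt = ln(k₂/k₁)/(k₂−k₁).
= ln(0.684/0.183)/(0.684−0.183) = ln(3.738)/0.5010 = 1.318/0.5010 = 2.63 min.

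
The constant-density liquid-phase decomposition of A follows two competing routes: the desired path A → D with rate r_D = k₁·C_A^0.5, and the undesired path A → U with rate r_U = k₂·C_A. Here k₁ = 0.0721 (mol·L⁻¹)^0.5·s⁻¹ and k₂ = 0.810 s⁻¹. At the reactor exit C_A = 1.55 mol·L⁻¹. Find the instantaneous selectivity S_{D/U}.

S_{D/U} = r_D/r_U = (k₁·C_A^0.5)/(k₂·C_A) = (k₁/k₂)·C_A^-0.5.
= (0.0721×1.550^0.5) / (0.810×1.550) = 0.08976/1.256 = 0.0715.

0.0715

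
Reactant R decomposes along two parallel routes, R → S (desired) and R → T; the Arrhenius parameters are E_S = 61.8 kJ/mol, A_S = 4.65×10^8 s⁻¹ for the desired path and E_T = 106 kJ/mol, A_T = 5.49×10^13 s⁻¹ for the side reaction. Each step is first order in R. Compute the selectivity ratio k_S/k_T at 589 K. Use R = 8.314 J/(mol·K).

With equal orders, S_{S/T} = k_S/k_T = (A_S/A_T)·exp[(E_T−E_S)/(RT)].
(E_T−E_S)/(RT) = (106−61.8)×10³/(8.314×589) = 44200/4897 = 9.026.
k_S/k_T = (4.65×10^8/5.49×10^13)·exp(9.026) = 8.470×10^-6 × 8317 = 0.0704.

0.0704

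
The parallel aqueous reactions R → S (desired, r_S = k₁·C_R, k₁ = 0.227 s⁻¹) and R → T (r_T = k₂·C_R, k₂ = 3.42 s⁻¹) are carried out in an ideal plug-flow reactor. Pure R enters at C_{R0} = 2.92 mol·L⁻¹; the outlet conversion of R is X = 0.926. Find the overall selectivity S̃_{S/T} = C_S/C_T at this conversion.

C_R = C_{R0}(1−X) = 0.2161 mol·L⁻¹.
Both paths are first order in R, so the instantaneous fraction to S is constant: dC_S/d(−C_R) = k₁/(k₁+k₂) = 0.06224.
C_S = 0.06224·(C_{R0}−C_R) = 0.06224×2.704 = 0.168 mol·L⁻¹.
C_T = (C_{R0}−C_R)−C_S = 2.536 mol·L⁻¹; S̃_{S/T} = 0.1683/2.536 = 0.0664.

0.0664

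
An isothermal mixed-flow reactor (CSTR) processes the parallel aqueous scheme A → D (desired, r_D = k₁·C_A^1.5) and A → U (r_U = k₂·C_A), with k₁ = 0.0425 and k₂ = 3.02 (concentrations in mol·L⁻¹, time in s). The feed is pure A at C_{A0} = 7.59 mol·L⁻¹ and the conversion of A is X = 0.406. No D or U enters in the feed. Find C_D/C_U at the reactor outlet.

0.0299

Exit C_A = C_{A0}(1−X) = 7.59×0.594 = 4.508 mol·L⁻¹.
Rates in a CSTR are evaluated at the outlet concentration: r_D = 0.0425×4.508^1.5 = 0.4068, r_U = 3.02×4.508 = 13.62.
Overall selectivity = C_D/C_U = r_Dτ/(r_Uτ) = r_D/r_U = 0.0299.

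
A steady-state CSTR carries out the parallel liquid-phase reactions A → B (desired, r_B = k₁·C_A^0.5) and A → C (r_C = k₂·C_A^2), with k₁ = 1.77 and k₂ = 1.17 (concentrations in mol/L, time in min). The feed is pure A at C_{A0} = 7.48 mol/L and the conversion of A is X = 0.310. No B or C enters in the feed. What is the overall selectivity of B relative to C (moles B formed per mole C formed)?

0.129

Exit C_A = C_{A0}(1−X) = 7.48×0.690 = 5.161 mol/L.
In a CSTR the entire volume is at exit conditions, so r_B = 1.77×5.161^0.5 = 4.021 and r_C = 1.17×5.161^2 = 31.17.
Overall selectivity = C_B/C_C = r_Bτ/(r_Cτ) = r_B/r_C = 0.129.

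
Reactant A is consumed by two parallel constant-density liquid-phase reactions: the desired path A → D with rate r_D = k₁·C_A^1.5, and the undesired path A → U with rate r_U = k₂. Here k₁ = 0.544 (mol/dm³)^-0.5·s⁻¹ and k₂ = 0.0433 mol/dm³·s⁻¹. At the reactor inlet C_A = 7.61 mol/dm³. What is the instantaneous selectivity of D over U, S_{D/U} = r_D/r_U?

264

S_{D/U} = r_D/r_U = (k₁·C_A^1.5)/(k₂) = (k₁/k₂)·C_A^1.5.
= (0.544×7.610^1.5) / (0.0433) = 11.42/0.04330 = 264.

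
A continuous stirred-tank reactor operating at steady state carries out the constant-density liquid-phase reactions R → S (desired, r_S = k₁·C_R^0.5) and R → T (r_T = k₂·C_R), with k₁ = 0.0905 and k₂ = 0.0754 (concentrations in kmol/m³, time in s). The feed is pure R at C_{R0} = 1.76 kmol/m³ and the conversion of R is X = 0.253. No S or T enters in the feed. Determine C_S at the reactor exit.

Exit C_R = C_{R0}(1−X) = 1.76×0.747 = 1.315 kmol/m³.
A CSTR operates uniformly at the exit composition, giving r_S = 0.1038 and r_T = 0.09913 (each k·C_R^n at C_R = 1.315).
Fraction of consumed R going to S: r_S/(r_S+r_T) = 0.5114.
C_S = 0.5114·C_{R0}·X = 0.5114×1.76×0.253 = 0.228 kmol/m³.

0.228 kmol/m³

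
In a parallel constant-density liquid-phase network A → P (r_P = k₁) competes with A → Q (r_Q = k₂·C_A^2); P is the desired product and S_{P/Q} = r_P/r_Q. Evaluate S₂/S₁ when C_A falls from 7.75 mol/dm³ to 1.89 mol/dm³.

S_{P/Q} = (k₁/k₂)·C_A^-2, so S₂/S₁ = (C_{A,2}/C_{A,1})^-2.
= (1.89/7.75)^(-2) = (0.2439)^(-2) = 16.8.

16.8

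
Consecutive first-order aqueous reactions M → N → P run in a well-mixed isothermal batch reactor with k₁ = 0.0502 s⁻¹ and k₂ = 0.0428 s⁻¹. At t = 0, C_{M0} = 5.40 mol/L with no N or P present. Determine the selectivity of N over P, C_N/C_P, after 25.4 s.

Solving the coupled first-order balances gives C_N(t) = [k₁/(k₂−k₁)]·C_{M0}·(e^(−k₁t) − e^(−k₂t)).
e^(−k₁t) = e^(−0.0502×25.4) = e^(−1.275) = 0.2794; e^(−k₂t) = e^(−1.087) = 0.3372.
C_N = 0.0502×5.40/(0.0428−0.0502) × (0.2794−0.3372) = (-36.63)×(-0.05778) = 2.117 mol/L.
C_M = C_{M0}e^(−k₁t) = 1.509 mol/L, so C_P = C_{M0}−C_M−C_N = 1.775 mol/L; C_N/C_P = 1.19.

1.19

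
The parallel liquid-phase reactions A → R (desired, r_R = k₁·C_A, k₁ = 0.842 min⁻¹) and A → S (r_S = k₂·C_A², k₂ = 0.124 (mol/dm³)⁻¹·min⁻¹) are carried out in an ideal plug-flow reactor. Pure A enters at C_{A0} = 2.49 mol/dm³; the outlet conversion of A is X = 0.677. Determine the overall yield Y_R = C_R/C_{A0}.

0.547

C_A = C_{A0}(1−X) = 0.8043 mol/dm³.
Along a PFR/batch, dC_R/dC_A = −r_R/(r_R+r_S) = −k₁/(k₁+k₂·C_A).
Integrating from C_{A0} to C_A: C_R = (0.842/0.124)·ln[(0.842+0.124·2.49)/(0.842+0.124·0.804)] = 6.790·ln(1.151/0.9417) = 1.361 mol/dm³.
Y_R = C_R/C_{A0} = 1.361/2.49 = 0.547.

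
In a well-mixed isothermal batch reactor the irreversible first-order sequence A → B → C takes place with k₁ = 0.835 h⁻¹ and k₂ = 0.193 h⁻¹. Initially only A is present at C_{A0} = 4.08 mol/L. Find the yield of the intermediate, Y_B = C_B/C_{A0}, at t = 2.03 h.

0.640

For first-order series with pure A initially, C_B(t) = k₁C_{A0}/(k₂−k₁)·(e^(−k₁t) − e^(−k₂t)).
e^(−k₁t) = e^(−0.835×2.03) = e^(−1.695) = 0.1836; e^(−k₂t) = e^(−0.3918) = 0.6758.
C_B = 0.835×4.08/(0.193−0.835) × (0.1836−0.6758) = (-5.307)×(-0.4923) = 2.612 mol/L.
Y_B = C_B/C_{A0} = 2.612/4.08 = 0.640.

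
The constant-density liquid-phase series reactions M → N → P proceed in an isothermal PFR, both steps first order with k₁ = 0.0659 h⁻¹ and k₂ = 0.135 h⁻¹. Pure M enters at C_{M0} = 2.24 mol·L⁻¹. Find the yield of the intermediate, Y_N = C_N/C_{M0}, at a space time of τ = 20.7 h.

0.185

For first-order series with pure M initially, C_N(τ) = k₁C_{M0}/(k₂−k₁)·(e^(−k₁τ) − e^(−k₂τ)).
e^(−k₁τ) = e^(−0.0659×20.7) = e^(−1.364) = 0.2556; e^(−k₂τ) = e^(−2.795) = 0.06115.
C_N = 0.0659×2.24/(0.135−0.0659) × (0.2556−0.06115) = 2.136×0.1945 = 0.4154 mol·L⁻¹.
Y_N = C_N/C_{M0} = 0.4154/2.24 = 0.185.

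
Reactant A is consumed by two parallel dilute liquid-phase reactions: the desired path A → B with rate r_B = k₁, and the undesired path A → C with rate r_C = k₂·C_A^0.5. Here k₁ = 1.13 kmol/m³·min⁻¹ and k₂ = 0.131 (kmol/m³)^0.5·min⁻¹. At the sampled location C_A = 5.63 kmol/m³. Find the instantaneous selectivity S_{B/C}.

3.64

S_{B/C} = r_B/r_C = (k₁)/(k₂·C_A^0.5) = (k₁/k₂)·C_A^-0.5.
= (1.13) / (0.131×5.630^0.5) = 1.130/0.3108 = 3.64.
The undesired path is higher order in A, so low C_A (CSTR or dilute feed) favours B.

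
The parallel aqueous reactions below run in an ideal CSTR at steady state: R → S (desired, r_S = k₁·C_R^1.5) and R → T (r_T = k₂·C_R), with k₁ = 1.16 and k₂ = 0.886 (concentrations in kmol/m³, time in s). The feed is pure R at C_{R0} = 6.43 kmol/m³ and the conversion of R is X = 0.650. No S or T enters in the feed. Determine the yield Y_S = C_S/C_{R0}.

Exit C_R = C_{R0}(1−X) = 6.43×0.350 = 2.250 kmol/m³.
Rates in a CSTR are evaluated at the outlet concentration: r_S = 1.16×2.250^1.5 = 3.916, r_T = 0.886×2.250 = 1.994.
Fraction of consumed R going to S: r_S/(r_S+r_T) = 0.6626.
C_S = 0.6626·C_{R0}·X = 0.6626×6.43×0.650 = 2.77 kmol/m³; Y_S = C_S/C_{R0} = 0.431.

0.431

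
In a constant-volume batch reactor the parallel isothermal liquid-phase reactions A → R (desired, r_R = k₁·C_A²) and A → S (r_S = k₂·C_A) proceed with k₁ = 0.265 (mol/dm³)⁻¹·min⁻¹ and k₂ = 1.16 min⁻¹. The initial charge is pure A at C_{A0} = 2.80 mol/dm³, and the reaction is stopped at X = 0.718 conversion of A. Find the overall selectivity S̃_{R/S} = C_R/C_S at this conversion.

0.397

C_A = C_{A0}(1−X) = 0.7896 mol/dm³.
Along a PFR/batch, dC_S/dC_A = −r_S/(r_R+r_S) = −k₂/(k₂+k₁·C_A).
Integrating from C_{A0} to C_A: C_S = (1.16/0.265)·ln[(1.16+0.265·2.80)/(1.16+0.265·0.790)] = 4.377·ln(1.902/1.369) = 1.439 mol/dm³.
Then C_R = (C_{A0}−C_A) − C_S = 2.010 − 1.439 = 0.5718 mol/dm³.
S̃_{R/S} = C_R/C_S = 0.5718/1.439 = 0.397.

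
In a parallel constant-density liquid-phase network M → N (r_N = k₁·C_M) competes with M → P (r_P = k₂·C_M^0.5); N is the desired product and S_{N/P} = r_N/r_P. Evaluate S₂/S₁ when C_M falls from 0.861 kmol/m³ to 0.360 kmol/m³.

0.647

S_{N/P} = (k₁/k₂)·C_M^0.5, so S₂/S₁ = (C_{M,2}/C_{M,1})^0.5.
= (0.360/0.861)^0.5 = (0.4181)^0.5 = 0.647.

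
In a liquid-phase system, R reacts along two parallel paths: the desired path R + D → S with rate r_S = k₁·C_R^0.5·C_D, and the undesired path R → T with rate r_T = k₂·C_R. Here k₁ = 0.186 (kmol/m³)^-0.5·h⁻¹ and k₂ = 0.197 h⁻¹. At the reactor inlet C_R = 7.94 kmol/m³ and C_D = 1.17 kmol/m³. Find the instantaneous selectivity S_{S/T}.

S_{S/T} = r_S/r_T = (k₁·C_R^0.5·C_D)/(k₂·C_R) = (k₁/k₂)·C_R^-0.5·C_D.
= (0.186×7.940^0.5×1.170) / (0.197×7.940) = 0.6132/1.564 = 0.392.
The undesired path is higher order in R, so low C_R (CSTR or dilute feed) favours S.

0.392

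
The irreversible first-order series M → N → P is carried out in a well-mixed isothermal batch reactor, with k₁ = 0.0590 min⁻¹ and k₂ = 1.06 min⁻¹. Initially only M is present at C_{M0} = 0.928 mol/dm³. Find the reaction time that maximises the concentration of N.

2.89 min

Setting dC_N/dt = 0 gives t_opt = ln(k₂/k₁)/(k₂−k₁).
= ln(1.06/0.0590)/(1.06−0.0590) = ln(17.97)/1.001 = 2.888/1.001 = 2.89 min.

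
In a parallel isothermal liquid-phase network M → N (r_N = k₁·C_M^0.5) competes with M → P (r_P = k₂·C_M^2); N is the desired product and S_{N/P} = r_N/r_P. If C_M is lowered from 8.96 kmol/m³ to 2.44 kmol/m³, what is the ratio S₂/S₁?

S_{N/P} = (k₁/k₂)·C_M^-1.5, so S₂/S₁ = (C_{M,2}/C_{M,1})^-1.5.
= (2.44/8.96)^(-1.5) = (0.2723)^(-1.5) = 7.04.
Selectivity toward N rises as C_M falls — low-concentration operation is favoured.

7.04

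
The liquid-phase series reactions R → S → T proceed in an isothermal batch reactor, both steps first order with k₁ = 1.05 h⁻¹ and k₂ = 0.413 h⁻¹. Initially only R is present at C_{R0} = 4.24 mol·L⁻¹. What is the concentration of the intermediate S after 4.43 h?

The intermediate concentration in a first-order A→B→C sequence is C_S = k₁C_{R0}(e^(−k₁t) − e^(−k₂t))/(k₂−k₁).
e^(−k₁t) = e^(−1.05×4.43) = e^(−4.651) = 0.009547; e^(−k₂t) = e^(−1.830) = 0.1605.
C_S = 1.05×4.24/(0.413−1.05) × (0.009547−0.1605) = (-6.989)×(-0.1509) = 1.055 mol·L⁻¹.

1.05 mol·L⁻¹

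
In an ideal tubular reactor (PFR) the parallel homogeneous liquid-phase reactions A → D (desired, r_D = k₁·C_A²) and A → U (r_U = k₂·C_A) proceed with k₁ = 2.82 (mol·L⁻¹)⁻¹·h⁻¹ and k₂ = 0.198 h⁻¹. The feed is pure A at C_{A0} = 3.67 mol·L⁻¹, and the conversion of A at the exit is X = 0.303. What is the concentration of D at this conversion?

C_A = C_{A0}(1−X) = 2.558 mol·L⁻¹.
Along a PFR/batch, dC_U/dC_A = −r_U/(r_D+r_U) = −k₂/(k₂+k₁·C_A).
Integrating from C_{A0} to C_A: C_U = (0.198/2.82)·ln[(0.198+2.82·3.67)/(0.198+2.82·2.56)] = 0.07021·ln(10.55/7.412) = 0.02477 mol·L⁻¹.
Then C_D = (C_{A0}−C_A) − C_U = 1.112 − 0.02477 = 1.087 mol·L⁻¹.

1.09 mol·L⁻¹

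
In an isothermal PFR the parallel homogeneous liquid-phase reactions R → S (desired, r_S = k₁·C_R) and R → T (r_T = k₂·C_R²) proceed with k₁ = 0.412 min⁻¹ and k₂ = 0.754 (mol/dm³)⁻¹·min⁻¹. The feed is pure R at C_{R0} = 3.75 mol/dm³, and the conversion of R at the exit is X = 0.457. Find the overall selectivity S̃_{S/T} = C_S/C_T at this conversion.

C_R = C_{R0}(1−X) = 2.036 mol/dm³.
Along a PFR/batch, dC_S/dC_R = −r_S/(r_S+r_T) = −k₁/(k₁+k₂·C_R).
Integrating from C_{R0} to C_R: C_S = (0.412/0.754)·ln[(0.412+0.754·3.75)/(0.412+0.754·2.04)] = 0.5464·ln(3.240/1.947) = 0.2781 mol/dm³.
C_T = (C_{R0}−C_R)−C_S = 1.436 mol/dm³; S̃_{S/T} = 0.2781/1.436 = 0.194.

0.194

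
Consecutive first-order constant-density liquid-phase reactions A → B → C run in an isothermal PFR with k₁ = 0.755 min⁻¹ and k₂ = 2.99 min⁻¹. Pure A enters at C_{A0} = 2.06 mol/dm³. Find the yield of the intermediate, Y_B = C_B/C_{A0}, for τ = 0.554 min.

0.158

Solving the coupled first-order balances gives C_B(τ) = [k₁/(k₂−k₁)]·C_{A0}·(e^(−k₁τ) − e^(−k₂τ)).
e^(−k₁τ) = e^(−0.755×0.554) = e^(−0.4183) = 0.6582; e^(−k₂τ) = e^(−1.656) = 0.1908.
C_B = 0.755×2.06/(2.99−0.755) × (0.6582−0.1908) = 0.6959×0.4674 = 0.3252 mol/dm³.
Y_B = C_B/C_{A0} = 0.3252/2.06 = 0.158.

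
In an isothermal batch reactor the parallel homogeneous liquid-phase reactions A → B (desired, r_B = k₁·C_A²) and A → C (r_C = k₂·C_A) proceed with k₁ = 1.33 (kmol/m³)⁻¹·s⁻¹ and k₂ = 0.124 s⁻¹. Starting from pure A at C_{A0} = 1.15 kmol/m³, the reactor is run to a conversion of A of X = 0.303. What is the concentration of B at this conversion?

C_A = C_{A0}(1−X) = 0.8015 kmol/m³.
Along a PFR/batch, dC_C/dC_A = −r_C/(r_B+r_C) = −k₂/(k₂+k₁·C_A).
Integrating from C_{A0} to C_A: C_C = (0.124/1.33)·ln[(0.124+1.33·1.15)/(0.124+1.33·0.802)] = 0.09323·ln(1.653/1.190) = 0.03066 kmol/m³.
Then C_B = (C_{A0}−C_A) − C_C = 0.3484 − 0.03066 = 0.3178 kmol/m³.

0.318 kmol/m³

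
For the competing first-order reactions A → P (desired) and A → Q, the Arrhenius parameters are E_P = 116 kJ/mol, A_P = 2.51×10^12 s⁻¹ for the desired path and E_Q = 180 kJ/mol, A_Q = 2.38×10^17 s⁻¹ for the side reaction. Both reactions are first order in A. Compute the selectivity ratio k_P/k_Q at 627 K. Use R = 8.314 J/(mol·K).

2.26

With equal orders, S_{P/Q} = k_P/k_Q = (A_P/A_Q)·exp[(E_Q−E_P)/(RT)].
(E_Q−E_P)/(RT) = (180−116)×10³/(8.314×627) = 64000/5213 = 12.28.
k_P/k_Q = (2.51×10^12/2.38×10^17)·exp(12.28) = 1.055×10^-5 × 2.148×10^5 = 2.26.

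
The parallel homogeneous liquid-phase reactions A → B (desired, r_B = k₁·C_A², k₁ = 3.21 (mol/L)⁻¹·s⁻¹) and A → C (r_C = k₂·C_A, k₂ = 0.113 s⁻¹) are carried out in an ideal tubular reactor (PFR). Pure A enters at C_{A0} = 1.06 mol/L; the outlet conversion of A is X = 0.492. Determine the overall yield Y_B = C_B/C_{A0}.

0.471

C_A = C_{A0}(1−X) = 0.5385 mol/L.
Along a PFR/batch, dC_C/dC_A = −r_C/(r_B+r_C) = −k₂/(k₂+k₁·C_A).
Integrating from C_{A0} to C_A: C_C = (0.113/3.21)·ln[(0.113+3.21·1.06)/(0.113+3.21·0.538)] = 0.03520·ln(3.516/1.842) = 0.02276 mol/L.
Then C_B = (C_{A0}−C_A) − C_C = 0.5215 − 0.02276 = 0.4988 mol/L.
Y_B = C_B/C_{A0} = 0.4988/1.06 = 0.471.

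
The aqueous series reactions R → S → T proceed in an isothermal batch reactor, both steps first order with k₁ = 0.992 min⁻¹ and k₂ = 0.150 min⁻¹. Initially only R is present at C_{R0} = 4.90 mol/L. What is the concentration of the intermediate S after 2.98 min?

3.39 mol/L

The intermediate concentration in a first-order A→B→C sequence is C_S = k₁C_{R0}(e^(−k₁t) − e^(−k₂t))/(k₂−k₁).
e^(−k₁t) = e^(−0.992×2.98) = e^(−2.956) = 0.05202; e^(−k₂t) = e^(−0.4470) = 0.6395.
C_S = 0.992×4.90/(0.150−0.992) × (0.05202−0.6395) = (-5.773)×(-0.5875) = 3.392 mol/L.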